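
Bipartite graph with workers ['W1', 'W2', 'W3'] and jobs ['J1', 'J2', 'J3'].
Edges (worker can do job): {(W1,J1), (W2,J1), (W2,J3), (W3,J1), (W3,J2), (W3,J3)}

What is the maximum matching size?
Maximum matching size = 3

Maximum matching: {(W1,J1), (W2,J3), (W3,J2)}
Size: 3

This assigns 3 workers to 3 distinct jobs.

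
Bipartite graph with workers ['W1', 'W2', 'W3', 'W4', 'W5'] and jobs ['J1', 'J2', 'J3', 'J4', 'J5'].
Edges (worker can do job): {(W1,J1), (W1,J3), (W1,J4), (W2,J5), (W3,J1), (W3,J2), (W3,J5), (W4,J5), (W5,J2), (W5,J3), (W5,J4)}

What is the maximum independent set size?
Maximum independent set = 6

By König's theorem:
- Min vertex cover = Max matching = 4
- Max independent set = Total vertices - Min vertex cover
- Max independent set = 10 - 4 = 6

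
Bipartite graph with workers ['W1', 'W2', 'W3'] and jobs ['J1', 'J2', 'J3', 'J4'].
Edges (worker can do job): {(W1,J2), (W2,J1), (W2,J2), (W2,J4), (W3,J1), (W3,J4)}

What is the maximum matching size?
Maximum matching size = 3

Maximum matching: {(W1,J2), (W2,J1), (W3,J4)}
Size: 3

This assigns 3 workers to 3 distinct jobs.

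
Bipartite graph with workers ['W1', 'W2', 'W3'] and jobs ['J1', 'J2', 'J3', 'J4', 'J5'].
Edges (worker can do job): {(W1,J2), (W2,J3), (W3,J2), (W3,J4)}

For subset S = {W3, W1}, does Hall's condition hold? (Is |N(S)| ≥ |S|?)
Yes: |N(S)| = 2, |S| = 2

Subset S = {W3, W1}
Neighbors N(S) = {J2, J4}

|N(S)| = 2, |S| = 2
Hall's condition: |N(S)| ≥ |S| is satisfied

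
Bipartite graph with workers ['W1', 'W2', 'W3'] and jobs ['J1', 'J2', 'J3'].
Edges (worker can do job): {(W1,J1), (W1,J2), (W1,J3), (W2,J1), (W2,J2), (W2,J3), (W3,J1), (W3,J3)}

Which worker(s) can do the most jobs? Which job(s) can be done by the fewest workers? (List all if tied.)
Most versatile: W1, W2 (3 jobs); Least covered: J2 (2 workers)

Worker degrees (jobs they can do): W1:3, W2:3, W3:2
Job degrees (workers who can do it): J1:3, J2:2, J3:3

Maximum worker degree is 3, achieved by: W1, W2
Minimum job degree is 2, achieved by: J2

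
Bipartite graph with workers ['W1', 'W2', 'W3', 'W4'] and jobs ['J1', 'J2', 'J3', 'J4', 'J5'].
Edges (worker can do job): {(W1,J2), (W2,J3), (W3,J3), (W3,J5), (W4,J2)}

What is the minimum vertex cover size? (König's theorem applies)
Minimum vertex cover size = 3

By König's theorem: in bipartite graphs,
min vertex cover = max matching = 3

Maximum matching has size 3, so minimum vertex cover also has size 3.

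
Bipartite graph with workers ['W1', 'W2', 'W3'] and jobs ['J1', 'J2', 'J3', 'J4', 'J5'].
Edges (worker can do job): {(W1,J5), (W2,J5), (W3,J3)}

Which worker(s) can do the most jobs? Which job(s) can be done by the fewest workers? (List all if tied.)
Most versatile: W1, W2, W3 (1 jobs); Least covered: J1, J2, J4 (0 workers)

Worker degrees (jobs they can do): W1:1, W2:1, W3:1
Job degrees (workers who can do it): J1:0, J2:0, J3:1, J4:0, J5:2

Maximum worker degree is 1, achieved by: W1, W2, W3
Minimum job degree is 0, achieved by: J1, J2, J4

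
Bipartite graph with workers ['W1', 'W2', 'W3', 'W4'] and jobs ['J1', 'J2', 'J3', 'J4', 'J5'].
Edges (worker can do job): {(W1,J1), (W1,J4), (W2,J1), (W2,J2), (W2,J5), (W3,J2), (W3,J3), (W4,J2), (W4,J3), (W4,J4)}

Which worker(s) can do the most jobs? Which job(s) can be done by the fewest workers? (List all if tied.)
Most versatile: W2, W4 (3 jobs); Least covered: J5 (1 workers)

Worker degrees (jobs they can do): W1:2, W2:3, W3:2, W4:3
Job degrees (workers who can do it): J1:2, J2:3, J3:2, J4:2, J5:1

Maximum worker degree is 3, achieved by: W2, W4
Minimum job degree is 1, achieved by: J5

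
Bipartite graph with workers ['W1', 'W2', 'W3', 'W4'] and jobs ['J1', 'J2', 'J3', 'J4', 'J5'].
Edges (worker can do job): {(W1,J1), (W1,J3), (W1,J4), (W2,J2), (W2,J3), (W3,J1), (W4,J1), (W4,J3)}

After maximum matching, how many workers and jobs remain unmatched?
Unmatched: 0 workers, 1 jobs

Maximum matching size: 4
Workers: 4 total, 4 matched, 0 unmatched
Jobs: 5 total, 4 matched, 1 unmatched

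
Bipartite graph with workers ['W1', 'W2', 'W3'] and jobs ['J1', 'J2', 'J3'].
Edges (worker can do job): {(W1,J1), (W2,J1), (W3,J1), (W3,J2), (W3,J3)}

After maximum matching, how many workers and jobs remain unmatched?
Unmatched: 1 workers, 1 jobs

Maximum matching size: 2
Workers: 3 total, 2 matched, 1 unmatched
Jobs: 3 total, 2 matched, 1 unmatched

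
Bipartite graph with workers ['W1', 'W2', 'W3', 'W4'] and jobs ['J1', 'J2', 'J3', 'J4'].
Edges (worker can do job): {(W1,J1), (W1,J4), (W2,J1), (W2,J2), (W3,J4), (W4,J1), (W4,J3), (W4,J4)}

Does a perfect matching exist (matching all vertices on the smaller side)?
Yes, perfect matching exists (size 4)

Perfect matching: {(W1,J1), (W2,J2), (W3,J4), (W4,J3)}
All 4 vertices on the smaller side are matched.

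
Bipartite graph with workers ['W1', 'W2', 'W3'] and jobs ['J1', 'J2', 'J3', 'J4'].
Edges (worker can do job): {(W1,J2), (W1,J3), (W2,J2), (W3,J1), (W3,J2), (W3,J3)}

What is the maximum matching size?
Maximum matching size = 3

Maximum matching: {(W1,J3), (W2,J2), (W3,J1)}
Size: 3

This assigns 3 workers to 3 distinct jobs.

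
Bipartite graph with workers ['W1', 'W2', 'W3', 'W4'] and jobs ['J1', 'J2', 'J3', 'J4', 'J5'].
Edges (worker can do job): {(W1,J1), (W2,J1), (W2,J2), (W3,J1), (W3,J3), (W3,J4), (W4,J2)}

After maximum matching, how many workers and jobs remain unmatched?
Unmatched: 1 workers, 2 jobs

Maximum matching size: 3
Workers: 4 total, 3 matched, 1 unmatched
Jobs: 5 total, 3 matched, 2 unmatched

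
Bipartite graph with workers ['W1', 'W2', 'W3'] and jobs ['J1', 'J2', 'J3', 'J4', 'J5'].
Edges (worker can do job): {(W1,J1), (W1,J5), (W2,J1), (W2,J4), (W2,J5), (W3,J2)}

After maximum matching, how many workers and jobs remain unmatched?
Unmatched: 0 workers, 2 jobs

Maximum matching size: 3
Workers: 3 total, 3 matched, 0 unmatched
Jobs: 5 total, 3 matched, 2 unmatched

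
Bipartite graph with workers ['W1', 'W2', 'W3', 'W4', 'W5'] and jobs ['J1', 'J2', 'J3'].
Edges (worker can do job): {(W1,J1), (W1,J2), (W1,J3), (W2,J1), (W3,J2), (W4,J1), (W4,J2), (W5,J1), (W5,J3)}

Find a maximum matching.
Matching: {(W3,J2), (W4,J1), (W5,J3)}

Maximum matching (size 3):
  W3 → J2
  W4 → J1
  W5 → J3

Each worker is assigned to at most one job, and each job to at most one worker.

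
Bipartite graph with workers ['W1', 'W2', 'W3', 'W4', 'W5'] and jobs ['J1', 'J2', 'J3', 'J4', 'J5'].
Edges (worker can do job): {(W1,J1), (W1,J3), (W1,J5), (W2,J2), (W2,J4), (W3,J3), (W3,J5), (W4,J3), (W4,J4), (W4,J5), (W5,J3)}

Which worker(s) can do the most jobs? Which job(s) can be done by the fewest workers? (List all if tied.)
Most versatile: W1, W4 (3 jobs); Least covered: J1, J2 (1 workers)

Worker degrees (jobs they can do): W1:3, W2:2, W3:2, W4:3, W5:1
Job degrees (workers who can do it): J1:1, J2:1, J3:4, J4:2, J5:3

Maximum worker degree is 3, achieved by: W1, W4
Minimum job degree is 1, achieved by: J1, J2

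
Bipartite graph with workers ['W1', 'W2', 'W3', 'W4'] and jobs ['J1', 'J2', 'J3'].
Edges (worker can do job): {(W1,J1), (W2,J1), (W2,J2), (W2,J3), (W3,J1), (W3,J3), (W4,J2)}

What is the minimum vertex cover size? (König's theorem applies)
Minimum vertex cover size = 3

By König's theorem: in bipartite graphs,
min vertex cover = max matching = 3

Maximum matching has size 3, so minimum vertex cover also has size 3.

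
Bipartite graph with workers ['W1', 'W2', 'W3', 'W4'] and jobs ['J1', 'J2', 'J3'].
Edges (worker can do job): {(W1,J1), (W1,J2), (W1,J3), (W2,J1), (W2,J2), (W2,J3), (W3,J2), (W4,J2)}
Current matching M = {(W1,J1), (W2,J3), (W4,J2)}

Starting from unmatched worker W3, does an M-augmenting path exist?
No augmenting path from W3

Alternating search from W3 reaches jobs: {J2}.
Every reachable job is already matched in M, and following those matched edges back to workers exposes no further unvisited jobs.
No M-augmenting path from W3 exists.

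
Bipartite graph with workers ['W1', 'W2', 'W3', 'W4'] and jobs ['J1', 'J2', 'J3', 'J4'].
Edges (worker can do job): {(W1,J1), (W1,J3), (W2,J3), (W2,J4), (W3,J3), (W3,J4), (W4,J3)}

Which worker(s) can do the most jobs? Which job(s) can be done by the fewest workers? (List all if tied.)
Most versatile: W1, W2, W3 (2 jobs); Least covered: J2 (0 workers)

Worker degrees (jobs they can do): W1:2, W2:2, W3:2, W4:1
Job degrees (workers who can do it): J1:1, J2:0, J3:4, J4:2

Maximum worker degree is 2, achieved by: W1, W2, W3
Minimum job degree is 0, achieved by: J2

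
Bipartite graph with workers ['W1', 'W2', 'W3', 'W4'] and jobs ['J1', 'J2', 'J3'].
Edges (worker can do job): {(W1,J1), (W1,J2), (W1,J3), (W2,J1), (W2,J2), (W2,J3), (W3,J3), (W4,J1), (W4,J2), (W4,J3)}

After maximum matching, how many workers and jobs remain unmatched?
Unmatched: 1 workers, 0 jobs

Maximum matching size: 3
Workers: 4 total, 3 matched, 1 unmatched
Jobs: 3 total, 3 matched, 0 unmatched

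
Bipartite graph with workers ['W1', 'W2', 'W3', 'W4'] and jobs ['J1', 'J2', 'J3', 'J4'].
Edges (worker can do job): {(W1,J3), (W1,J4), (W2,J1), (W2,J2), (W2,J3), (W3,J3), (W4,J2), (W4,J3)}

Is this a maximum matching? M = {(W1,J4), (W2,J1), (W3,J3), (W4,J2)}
Yes, size 4 is maximum

Proposed matching has size 4.
Maximum matching size for this graph: 4.

This is a maximum matching.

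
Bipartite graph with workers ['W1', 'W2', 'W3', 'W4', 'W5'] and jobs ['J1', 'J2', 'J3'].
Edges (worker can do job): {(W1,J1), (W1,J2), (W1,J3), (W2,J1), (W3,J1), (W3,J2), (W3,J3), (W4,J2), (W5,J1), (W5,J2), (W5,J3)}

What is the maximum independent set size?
Maximum independent set = 5

By König's theorem:
- Min vertex cover = Max matching = 3
- Max independent set = Total vertices - Min vertex cover
- Max independent set = 8 - 3 = 5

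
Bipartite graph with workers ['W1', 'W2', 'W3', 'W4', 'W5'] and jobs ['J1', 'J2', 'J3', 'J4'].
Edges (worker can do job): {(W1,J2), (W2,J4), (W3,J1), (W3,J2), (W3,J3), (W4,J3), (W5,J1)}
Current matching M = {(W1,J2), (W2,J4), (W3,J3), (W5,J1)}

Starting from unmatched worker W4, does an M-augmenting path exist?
No augmenting path from W4

Alternating search from W4 reaches jobs: {J1, J2, J3}.
Every reachable job is already matched in M, and following those matched edges back to workers exposes no further unvisited jobs.
No M-augmenting path from W4 exists.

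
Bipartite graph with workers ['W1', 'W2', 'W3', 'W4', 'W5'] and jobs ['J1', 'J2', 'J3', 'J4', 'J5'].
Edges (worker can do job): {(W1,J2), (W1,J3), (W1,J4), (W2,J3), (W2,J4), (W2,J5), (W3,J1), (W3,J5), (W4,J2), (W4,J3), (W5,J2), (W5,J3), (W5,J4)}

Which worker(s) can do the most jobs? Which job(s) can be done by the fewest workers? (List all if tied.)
Most versatile: W1, W2, W5 (3 jobs); Least covered: J1 (1 workers)

Worker degrees (jobs they can do): W1:3, W2:3, W3:2, W4:2, W5:3
Job degrees (workers who can do it): J1:1, J2:3, J3:4, J4:3, J5:2

Maximum worker degree is 3, achieved by: W1, W2, W5
Minimum job degree is 1, achieved by: J1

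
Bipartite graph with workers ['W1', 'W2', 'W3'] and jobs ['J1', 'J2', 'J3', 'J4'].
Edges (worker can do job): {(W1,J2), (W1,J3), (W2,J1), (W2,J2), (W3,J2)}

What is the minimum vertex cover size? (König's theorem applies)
Minimum vertex cover size = 3

By König's theorem: in bipartite graphs,
min vertex cover = max matching = 3

Maximum matching has size 3, so minimum vertex cover also has size 3.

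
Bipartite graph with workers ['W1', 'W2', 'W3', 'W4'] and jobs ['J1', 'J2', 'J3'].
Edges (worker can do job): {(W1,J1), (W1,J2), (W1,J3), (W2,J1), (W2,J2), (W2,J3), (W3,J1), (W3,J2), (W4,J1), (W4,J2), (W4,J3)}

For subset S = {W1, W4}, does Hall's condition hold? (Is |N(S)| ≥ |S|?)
Yes: |N(S)| = 3, |S| = 2

Subset S = {W1, W4}
Neighbors N(S) = {J1, J2, J3}

|N(S)| = 3, |S| = 2
Hall's condition: |N(S)| ≥ |S| is satisfied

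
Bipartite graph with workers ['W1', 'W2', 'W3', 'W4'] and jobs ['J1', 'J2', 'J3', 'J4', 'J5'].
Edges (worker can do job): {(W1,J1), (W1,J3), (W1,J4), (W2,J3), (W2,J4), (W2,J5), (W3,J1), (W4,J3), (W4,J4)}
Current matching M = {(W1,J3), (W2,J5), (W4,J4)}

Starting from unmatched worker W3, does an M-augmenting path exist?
Yes: W3 → J1

An M-augmenting path alternates non-matching / matching edges, starting and ending at unmatched vertices.
Path: W3 → J1
(J1 is unmatched in M, so the path is augmenting.)
Flipping edges along this path would increase |M| from 3 to 4.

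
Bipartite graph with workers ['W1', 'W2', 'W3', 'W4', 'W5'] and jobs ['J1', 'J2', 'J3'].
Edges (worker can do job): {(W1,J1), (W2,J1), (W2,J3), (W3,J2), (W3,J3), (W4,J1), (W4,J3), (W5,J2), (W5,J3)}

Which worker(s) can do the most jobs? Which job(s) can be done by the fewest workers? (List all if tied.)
Most versatile: W2, W3, W4, W5 (2 jobs); Least covered: J2 (2 workers)

Worker degrees (jobs they can do): W1:1, W2:2, W3:2, W4:2, W5:2
Job degrees (workers who can do it): J1:3, J2:2, J3:4

Maximum worker degree is 2, achieved by: W2, W3, W4, W5
Minimum job degree is 2, achieved by: J2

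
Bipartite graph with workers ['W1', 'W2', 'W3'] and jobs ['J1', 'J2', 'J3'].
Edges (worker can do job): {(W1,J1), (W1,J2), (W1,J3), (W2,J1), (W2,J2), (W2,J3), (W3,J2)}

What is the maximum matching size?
Maximum matching size = 3

Maximum matching: {(W1,J3), (W2,J1), (W3,J2)}
Size: 3

This assigns 3 workers to 3 distinct jobs.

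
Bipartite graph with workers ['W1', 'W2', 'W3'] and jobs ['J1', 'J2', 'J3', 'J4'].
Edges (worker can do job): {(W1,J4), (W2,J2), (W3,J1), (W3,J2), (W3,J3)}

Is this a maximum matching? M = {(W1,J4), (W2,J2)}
No, size 2 is not maximum

Proposed matching has size 2.
Maximum matching size for this graph: 3.

This is NOT maximum - can be improved to size 3.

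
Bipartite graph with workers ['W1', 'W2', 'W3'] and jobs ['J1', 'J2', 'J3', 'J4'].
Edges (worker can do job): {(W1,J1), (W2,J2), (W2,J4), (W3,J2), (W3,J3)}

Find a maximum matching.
Matching: {(W1,J1), (W2,J4), (W3,J2)}

Maximum matching (size 3):
  W1 → J1
  W2 → J4
  W3 → J2

Each worker is assigned to at most one job, and each job to at most one worker.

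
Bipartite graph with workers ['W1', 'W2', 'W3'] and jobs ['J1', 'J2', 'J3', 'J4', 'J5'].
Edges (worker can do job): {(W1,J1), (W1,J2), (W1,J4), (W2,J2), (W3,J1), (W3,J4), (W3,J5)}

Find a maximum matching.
Matching: {(W1,J1), (W2,J2), (W3,J5)}

Maximum matching (size 3):
  W1 → J1
  W2 → J2
  W3 → J5

Each worker is assigned to at most one job, and each job to at most one worker.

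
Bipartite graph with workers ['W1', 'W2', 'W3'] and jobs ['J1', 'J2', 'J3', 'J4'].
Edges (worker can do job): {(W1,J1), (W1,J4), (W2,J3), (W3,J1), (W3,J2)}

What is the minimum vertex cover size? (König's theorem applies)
Minimum vertex cover size = 3

By König's theorem: in bipartite graphs,
min vertex cover = max matching = 3

Maximum matching has size 3, so minimum vertex cover also has size 3.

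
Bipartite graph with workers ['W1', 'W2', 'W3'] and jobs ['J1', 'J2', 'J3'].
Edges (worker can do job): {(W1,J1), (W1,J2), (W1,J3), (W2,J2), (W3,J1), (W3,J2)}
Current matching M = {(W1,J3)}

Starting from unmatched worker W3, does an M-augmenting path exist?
Yes: W3 → J1

An M-augmenting path alternates non-matching / matching edges, starting and ending at unmatched vertices.
Path: W3 → J1
(J1 is unmatched in M, so the path is augmenting.)
Flipping edges along this path would increase |M| from 1 to 2.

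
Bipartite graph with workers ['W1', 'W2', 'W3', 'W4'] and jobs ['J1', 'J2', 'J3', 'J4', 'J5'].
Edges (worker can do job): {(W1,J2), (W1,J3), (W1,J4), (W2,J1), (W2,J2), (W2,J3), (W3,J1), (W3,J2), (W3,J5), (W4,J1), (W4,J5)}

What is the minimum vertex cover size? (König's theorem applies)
Minimum vertex cover size = 4

By König's theorem: in bipartite graphs,
min vertex cover = max matching = 4

Maximum matching has size 4, so minimum vertex cover also has size 4.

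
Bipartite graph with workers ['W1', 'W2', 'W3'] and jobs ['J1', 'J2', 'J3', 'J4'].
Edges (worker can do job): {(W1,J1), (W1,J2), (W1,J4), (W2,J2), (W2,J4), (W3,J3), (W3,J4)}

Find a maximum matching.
Matching: {(W1,J1), (W2,J4), (W3,J3)}

Maximum matching (size 3):
  W1 → J1
  W2 → J4
  W3 → J3

Each worker is assigned to at most one job, and each job to at most one worker.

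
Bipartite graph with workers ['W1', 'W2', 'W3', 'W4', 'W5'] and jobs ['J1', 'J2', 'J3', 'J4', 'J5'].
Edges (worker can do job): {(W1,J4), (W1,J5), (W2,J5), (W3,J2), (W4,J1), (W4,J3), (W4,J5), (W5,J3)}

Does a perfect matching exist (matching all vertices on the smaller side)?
Yes, perfect matching exists (size 5)

Perfect matching: {(W1,J4), (W2,J5), (W3,J2), (W4,J1), (W5,J3)}
All 5 vertices on the smaller side are matched.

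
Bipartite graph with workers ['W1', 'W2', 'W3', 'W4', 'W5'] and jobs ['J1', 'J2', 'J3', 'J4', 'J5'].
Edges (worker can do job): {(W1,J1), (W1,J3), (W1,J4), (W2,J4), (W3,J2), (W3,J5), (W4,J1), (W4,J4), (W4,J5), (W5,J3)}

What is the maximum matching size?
Maximum matching size = 5

Maximum matching: {(W1,J1), (W2,J4), (W3,J2), (W4,J5), (W5,J3)}
Size: 5

This assigns 5 workers to 5 distinct jobs.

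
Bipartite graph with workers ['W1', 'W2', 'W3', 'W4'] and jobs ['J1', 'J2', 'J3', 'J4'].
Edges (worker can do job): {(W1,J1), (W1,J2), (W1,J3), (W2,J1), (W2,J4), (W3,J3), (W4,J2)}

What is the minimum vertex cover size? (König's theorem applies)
Minimum vertex cover size = 4

By König's theorem: in bipartite graphs,
min vertex cover = max matching = 4

Maximum matching has size 4, so minimum vertex cover also has size 4.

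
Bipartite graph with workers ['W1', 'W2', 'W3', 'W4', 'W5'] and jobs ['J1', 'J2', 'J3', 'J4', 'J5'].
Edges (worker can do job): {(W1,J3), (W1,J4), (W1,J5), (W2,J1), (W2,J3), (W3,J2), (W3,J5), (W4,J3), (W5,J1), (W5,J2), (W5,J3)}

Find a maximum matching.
Matching: {(W1,J4), (W2,J1), (W3,J5), (W4,J3), (W5,J2)}

Maximum matching (size 5):
  W1 → J4
  W2 → J1
  W3 → J5
  W4 → J3
  W5 → J2

Each worker is assigned to at most one job, and each job to at most one worker.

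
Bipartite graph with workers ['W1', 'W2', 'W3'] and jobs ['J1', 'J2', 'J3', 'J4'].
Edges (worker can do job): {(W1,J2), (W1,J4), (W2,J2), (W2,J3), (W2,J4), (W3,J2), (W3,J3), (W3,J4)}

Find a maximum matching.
Matching: {(W1,J2), (W2,J4), (W3,J3)}

Maximum matching (size 3):
  W1 → J2
  W2 → J4
  W3 → J3

Each worker is assigned to at most one job, and each job to at most one worker.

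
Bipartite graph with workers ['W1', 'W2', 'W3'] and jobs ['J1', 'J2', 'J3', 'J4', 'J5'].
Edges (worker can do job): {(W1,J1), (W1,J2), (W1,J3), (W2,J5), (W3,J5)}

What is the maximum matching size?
Maximum matching size = 2

Maximum matching: {(W1,J2), (W3,J5)}
Size: 2

This assigns 2 workers to 2 distinct jobs.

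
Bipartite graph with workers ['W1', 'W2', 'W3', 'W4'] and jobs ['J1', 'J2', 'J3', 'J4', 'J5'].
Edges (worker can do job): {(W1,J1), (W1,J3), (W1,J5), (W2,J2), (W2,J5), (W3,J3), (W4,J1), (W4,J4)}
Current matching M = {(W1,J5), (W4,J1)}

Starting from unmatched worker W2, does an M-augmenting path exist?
Yes: W2 → J5 → W1 → J3

An M-augmenting path alternates non-matching / matching edges, starting and ending at unmatched vertices.
Path: W2 → J5 → W1 → J3
(J3 is unmatched in M, so the path is augmenting.)
Flipping edges along this path would increase |M| from 2 to 3.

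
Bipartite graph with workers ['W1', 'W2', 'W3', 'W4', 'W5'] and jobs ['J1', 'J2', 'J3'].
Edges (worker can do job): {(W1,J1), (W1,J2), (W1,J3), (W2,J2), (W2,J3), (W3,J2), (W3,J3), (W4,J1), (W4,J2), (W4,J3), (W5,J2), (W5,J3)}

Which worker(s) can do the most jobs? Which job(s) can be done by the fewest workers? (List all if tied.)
Most versatile: W1, W4 (3 jobs); Least covered: J1 (2 workers)

Worker degrees (jobs they can do): W1:3, W2:2, W3:2, W4:3, W5:2
Job degrees (workers who can do it): J1:2, J2:5, J3:5

Maximum worker degree is 3, achieved by: W1, W4
Minimum job degree is 2, achieved by: J1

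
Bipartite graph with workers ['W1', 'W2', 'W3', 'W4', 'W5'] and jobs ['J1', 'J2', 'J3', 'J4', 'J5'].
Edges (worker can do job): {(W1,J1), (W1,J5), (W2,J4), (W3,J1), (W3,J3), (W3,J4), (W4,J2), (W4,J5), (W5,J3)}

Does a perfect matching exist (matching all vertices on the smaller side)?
Yes, perfect matching exists (size 5)

Perfect matching: {(W1,J5), (W2,J4), (W3,J1), (W4,J2), (W5,J3)}
All 5 vertices on the smaller side are matched.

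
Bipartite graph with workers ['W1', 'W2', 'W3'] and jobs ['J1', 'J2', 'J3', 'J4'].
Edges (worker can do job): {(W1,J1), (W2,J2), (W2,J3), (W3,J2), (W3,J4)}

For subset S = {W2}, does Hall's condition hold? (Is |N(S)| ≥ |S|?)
Yes: |N(S)| = 2, |S| = 1

Subset S = {W2}
Neighbors N(S) = {J2, J3}

|N(S)| = 2, |S| = 1
Hall's condition: |N(S)| ≥ |S| is satisfied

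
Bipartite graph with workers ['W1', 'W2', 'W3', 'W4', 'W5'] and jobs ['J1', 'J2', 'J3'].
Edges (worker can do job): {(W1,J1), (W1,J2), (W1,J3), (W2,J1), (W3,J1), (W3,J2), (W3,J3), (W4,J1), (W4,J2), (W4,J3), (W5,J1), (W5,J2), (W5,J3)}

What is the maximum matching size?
Maximum matching size = 3

Maximum matching: {(W3,J2), (W4,J1), (W5,J3)}
Size: 3

This assigns 3 workers to 3 distinct jobs.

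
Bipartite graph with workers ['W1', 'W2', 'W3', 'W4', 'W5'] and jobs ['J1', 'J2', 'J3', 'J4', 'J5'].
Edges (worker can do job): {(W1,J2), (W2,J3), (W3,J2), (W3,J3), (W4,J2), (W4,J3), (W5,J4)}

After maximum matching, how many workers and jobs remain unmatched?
Unmatched: 2 workers, 2 jobs

Maximum matching size: 3
Workers: 5 total, 3 matched, 2 unmatched
Jobs: 5 total, 3 matched, 2 unmatched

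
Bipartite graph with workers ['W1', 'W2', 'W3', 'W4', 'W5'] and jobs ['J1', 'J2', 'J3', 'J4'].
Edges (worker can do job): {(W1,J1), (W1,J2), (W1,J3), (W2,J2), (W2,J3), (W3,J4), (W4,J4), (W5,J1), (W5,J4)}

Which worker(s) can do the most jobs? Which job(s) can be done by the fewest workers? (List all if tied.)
Most versatile: W1 (3 jobs); Least covered: J1, J2, J3 (2 workers)

Worker degrees (jobs they can do): W1:3, W2:2, W3:1, W4:1, W5:2
Job degrees (workers who can do it): J1:2, J2:2, J3:2, J4:3

Maximum worker degree is 3, achieved by: W1
Minimum job degree is 2, achieved by: J1, J2, J3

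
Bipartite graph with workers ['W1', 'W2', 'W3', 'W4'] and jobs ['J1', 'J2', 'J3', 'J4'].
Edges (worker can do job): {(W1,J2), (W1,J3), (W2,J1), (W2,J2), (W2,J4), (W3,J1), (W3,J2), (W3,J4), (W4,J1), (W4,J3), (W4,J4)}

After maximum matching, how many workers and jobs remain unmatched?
Unmatched: 0 workers, 0 jobs

Maximum matching size: 4
Workers: 4 total, 4 matched, 0 unmatched
Jobs: 4 total, 4 matched, 0 unmatched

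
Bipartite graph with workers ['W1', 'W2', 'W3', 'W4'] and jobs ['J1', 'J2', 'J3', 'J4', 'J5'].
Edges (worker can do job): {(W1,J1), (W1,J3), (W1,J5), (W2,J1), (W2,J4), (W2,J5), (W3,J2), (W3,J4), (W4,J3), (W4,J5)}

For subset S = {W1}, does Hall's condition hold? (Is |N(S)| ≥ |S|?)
Yes: |N(S)| = 3, |S| = 1

Subset S = {W1}
Neighbors N(S) = {J1, J3, J5}

|N(S)| = 3, |S| = 1
Hall's condition: |N(S)| ≥ |S| is satisfied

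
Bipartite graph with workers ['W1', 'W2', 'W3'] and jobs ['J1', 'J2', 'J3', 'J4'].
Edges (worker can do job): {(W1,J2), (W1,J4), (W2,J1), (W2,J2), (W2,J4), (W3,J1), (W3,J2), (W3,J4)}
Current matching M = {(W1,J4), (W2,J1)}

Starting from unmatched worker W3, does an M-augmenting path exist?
Yes: W3 → J2

An M-augmenting path alternates non-matching / matching edges, starting and ending at unmatched vertices.
Path: W3 → J2
(J2 is unmatched in M, so the path is augmenting.)
Flipping edges along this path would increase |M| from 2 to 3.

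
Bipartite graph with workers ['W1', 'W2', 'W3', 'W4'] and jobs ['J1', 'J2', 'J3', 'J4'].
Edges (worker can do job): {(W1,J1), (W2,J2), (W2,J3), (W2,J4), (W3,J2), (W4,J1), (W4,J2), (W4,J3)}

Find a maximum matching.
Matching: {(W1,J1), (W2,J4), (W3,J2), (W4,J3)}

Maximum matching (size 4):
  W1 → J1
  W2 → J4
  W3 → J2
  W4 → J3

Each worker is assigned to at most one job, and each job to at most one worker.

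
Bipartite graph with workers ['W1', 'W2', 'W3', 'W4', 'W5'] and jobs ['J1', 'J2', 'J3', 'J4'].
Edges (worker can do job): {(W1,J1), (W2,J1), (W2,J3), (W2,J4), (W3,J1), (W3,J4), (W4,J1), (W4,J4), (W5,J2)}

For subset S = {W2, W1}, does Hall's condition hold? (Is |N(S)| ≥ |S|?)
Yes: |N(S)| = 3, |S| = 2

Subset S = {W2, W1}
Neighbors N(S) = {J1, J3, J4}

|N(S)| = 3, |S| = 2
Hall's condition: |N(S)| ≥ |S| is satisfied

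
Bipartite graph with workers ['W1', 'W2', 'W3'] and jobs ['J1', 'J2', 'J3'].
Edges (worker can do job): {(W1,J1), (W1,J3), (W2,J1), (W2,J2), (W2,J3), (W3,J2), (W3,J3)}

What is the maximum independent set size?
Maximum independent set = 3

By König's theorem:
- Min vertex cover = Max matching = 3
- Max independent set = Total vertices - Min vertex cover
- Max independent set = 6 - 3 = 3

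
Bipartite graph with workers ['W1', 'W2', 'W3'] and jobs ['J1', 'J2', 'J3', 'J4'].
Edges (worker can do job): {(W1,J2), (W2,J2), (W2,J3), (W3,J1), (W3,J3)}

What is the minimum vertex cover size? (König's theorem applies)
Minimum vertex cover size = 3

By König's theorem: in bipartite graphs,
min vertex cover = max matching = 3

Maximum matching has size 3, so minimum vertex cover also has size 3.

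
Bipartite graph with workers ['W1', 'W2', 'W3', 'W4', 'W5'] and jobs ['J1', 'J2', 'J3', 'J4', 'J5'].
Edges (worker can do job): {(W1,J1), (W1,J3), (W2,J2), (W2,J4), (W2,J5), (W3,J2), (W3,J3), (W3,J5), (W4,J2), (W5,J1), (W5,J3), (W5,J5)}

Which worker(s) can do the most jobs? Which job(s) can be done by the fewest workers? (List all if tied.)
Most versatile: W2, W3, W5 (3 jobs); Least covered: J4 (1 workers)

Worker degrees (jobs they can do): W1:2, W2:3, W3:3, W4:1, W5:3
Job degrees (workers who can do it): J1:2, J2:3, J3:3, J4:1, J5:3

Maximum worker degree is 3, achieved by: W2, W3, W5
Minimum job degree is 1, achieved by: J4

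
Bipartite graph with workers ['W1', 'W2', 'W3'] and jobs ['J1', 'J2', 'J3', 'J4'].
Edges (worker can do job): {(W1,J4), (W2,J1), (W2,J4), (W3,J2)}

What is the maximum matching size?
Maximum matching size = 3

Maximum matching: {(W1,J4), (W2,J1), (W3,J2)}
Size: 3

This assigns 3 workers to 3 distinct jobs.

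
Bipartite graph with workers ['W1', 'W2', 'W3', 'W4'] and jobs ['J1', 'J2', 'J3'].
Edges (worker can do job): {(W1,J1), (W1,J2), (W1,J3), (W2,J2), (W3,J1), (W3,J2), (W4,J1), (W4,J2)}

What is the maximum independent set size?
Maximum independent set = 4

By König's theorem:
- Min vertex cover = Max matching = 3
- Max independent set = Total vertices - Min vertex cover
- Max independent set = 7 - 3 = 4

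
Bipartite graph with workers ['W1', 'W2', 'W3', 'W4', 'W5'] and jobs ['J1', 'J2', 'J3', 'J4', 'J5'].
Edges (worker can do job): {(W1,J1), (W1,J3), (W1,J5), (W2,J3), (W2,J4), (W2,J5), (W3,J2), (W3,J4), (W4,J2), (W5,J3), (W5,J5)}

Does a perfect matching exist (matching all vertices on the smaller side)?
Yes, perfect matching exists (size 5)

Perfect matching: {(W1,J1), (W2,J5), (W3,J4), (W4,J2), (W5,J3)}
All 5 vertices on the smaller side are matched.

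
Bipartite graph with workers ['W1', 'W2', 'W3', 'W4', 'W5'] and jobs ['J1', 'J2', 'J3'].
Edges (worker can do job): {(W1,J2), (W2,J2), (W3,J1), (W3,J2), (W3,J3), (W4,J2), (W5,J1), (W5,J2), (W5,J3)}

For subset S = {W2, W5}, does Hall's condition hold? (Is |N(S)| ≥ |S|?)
Yes: |N(S)| = 3, |S| = 2

Subset S = {W2, W5}
Neighbors N(S) = {J1, J2, J3}

|N(S)| = 3, |S| = 2
Hall's condition: |N(S)| ≥ |S| is satisfied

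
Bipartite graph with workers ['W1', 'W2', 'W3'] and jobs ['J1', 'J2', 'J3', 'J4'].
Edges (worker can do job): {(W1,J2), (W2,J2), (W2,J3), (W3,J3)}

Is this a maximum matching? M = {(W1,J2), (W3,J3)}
Yes, size 2 is maximum

Proposed matching has size 2.
Maximum matching size for this graph: 2.

This is a maximum matching.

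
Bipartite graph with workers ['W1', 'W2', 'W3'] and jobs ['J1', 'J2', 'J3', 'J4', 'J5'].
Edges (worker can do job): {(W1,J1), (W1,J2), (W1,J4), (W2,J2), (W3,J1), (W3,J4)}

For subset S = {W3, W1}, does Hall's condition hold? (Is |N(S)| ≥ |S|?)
Yes: |N(S)| = 3, |S| = 2

Subset S = {W3, W1}
Neighbors N(S) = {J1, J2, J4}

|N(S)| = 3, |S| = 2
Hall's condition: |N(S)| ≥ |S| is satisfied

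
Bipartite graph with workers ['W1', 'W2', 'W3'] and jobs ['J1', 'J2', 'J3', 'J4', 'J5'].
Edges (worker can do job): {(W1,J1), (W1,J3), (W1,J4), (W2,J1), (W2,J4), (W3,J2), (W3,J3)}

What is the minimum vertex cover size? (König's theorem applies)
Minimum vertex cover size = 3

By König's theorem: in bipartite graphs,
min vertex cover = max matching = 3

Maximum matching has size 3, so minimum vertex cover also has size 3.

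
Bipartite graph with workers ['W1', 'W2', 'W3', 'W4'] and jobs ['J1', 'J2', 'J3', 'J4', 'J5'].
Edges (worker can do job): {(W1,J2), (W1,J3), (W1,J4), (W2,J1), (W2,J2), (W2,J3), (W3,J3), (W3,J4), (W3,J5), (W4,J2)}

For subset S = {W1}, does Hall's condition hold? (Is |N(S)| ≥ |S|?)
Yes: |N(S)| = 3, |S| = 1

Subset S = {W1}
Neighbors N(S) = {J2, J3, J4}

|N(S)| = 3, |S| = 1
Hall's condition: |N(S)| ≥ |S| is satisfied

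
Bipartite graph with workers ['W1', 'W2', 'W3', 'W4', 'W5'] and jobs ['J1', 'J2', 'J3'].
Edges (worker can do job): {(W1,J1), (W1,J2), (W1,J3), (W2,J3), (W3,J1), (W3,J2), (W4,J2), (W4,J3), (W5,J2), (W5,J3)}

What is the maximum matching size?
Maximum matching size = 3

Maximum matching: {(W3,J1), (W4,J2), (W5,J3)}
Size: 3

This assigns 3 workers to 3 distinct jobs.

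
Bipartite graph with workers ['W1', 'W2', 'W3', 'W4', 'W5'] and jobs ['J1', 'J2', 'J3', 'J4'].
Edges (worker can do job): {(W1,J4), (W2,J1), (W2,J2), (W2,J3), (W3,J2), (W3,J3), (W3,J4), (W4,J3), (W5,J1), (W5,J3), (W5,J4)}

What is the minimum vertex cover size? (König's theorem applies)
Minimum vertex cover size = 4

By König's theorem: in bipartite graphs,
min vertex cover = max matching = 4

Maximum matching has size 4, so minimum vertex cover also has size 4.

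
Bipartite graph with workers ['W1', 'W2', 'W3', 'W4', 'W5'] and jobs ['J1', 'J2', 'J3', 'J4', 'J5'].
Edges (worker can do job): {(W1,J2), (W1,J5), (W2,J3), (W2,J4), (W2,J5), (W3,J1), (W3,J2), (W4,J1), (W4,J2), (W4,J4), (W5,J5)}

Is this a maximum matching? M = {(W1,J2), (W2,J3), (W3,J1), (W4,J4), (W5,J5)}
Yes, size 5 is maximum

Proposed matching has size 5.
Maximum matching size for this graph: 5.

This is a maximum matching.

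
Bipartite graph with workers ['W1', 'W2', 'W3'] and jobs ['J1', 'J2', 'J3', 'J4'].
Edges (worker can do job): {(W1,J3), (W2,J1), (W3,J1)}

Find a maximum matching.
Matching: {(W1,J3), (W3,J1)}

Maximum matching (size 2):
  W1 → J3
  W3 → J1

Each worker is assigned to at most one job, and each job to at most one worker.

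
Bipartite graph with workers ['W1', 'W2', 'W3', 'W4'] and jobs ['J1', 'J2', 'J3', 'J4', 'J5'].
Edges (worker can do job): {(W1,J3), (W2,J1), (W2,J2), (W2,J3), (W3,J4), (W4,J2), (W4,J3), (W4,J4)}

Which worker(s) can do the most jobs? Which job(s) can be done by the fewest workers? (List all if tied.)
Most versatile: W2, W4 (3 jobs); Least covered: J5 (0 workers)

Worker degrees (jobs they can do): W1:1, W2:3, W3:1, W4:3
Job degrees (workers who can do it): J1:1, J2:2, J3:3, J4:2, J5:0

Maximum worker degree is 3, achieved by: W2, W4
Minimum job degree is 0, achieved by: J5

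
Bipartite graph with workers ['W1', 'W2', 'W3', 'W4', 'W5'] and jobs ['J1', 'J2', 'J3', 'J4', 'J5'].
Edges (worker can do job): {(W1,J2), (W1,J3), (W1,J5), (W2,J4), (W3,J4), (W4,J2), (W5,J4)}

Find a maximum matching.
Matching: {(W1,J5), (W3,J4), (W4,J2)}

Maximum matching (size 3):
  W1 → J5
  W3 → J4
  W4 → J2

Each worker is assigned to at most one job, and each job to at most one worker.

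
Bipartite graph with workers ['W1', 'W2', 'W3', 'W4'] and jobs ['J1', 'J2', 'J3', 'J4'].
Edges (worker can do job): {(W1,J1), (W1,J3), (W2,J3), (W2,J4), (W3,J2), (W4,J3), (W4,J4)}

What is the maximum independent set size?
Maximum independent set = 4

By König's theorem:
- Min vertex cover = Max matching = 4
- Max independent set = Total vertices - Min vertex cover
- Max independent set = 8 - 4 = 4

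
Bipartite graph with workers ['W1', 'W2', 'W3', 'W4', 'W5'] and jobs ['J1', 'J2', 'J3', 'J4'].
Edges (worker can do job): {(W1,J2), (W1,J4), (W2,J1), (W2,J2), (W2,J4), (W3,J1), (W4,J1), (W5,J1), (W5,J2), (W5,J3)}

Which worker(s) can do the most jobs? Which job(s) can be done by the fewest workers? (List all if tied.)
Most versatile: W2, W5 (3 jobs); Least covered: J3 (1 workers)

Worker degrees (jobs they can do): W1:2, W2:3, W3:1, W4:1, W5:3
Job degrees (workers who can do it): J1:4, J2:3, J3:1, J4:2

Maximum worker degree is 3, achieved by: W2, W5
Minimum job degree is 1, achieved by: J3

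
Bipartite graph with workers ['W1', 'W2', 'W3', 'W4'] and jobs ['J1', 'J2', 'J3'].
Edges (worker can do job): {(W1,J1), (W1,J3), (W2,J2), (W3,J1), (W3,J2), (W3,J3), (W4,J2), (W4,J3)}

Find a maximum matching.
Matching: {(W1,J1), (W3,J2), (W4,J3)}

Maximum matching (size 3):
  W1 → J1
  W3 → J2
  W4 → J3

Each worker is assigned to at most one job, and each job to at most one worker.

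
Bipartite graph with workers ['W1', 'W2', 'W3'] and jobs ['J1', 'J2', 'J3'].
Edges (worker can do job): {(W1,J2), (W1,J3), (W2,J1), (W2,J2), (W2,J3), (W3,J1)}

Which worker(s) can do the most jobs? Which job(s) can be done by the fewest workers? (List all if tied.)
Most versatile: W2 (3 jobs); Least covered: J1, J2, J3 (2 workers)

Worker degrees (jobs they can do): W1:2, W2:3, W3:1
Job degrees (workers who can do it): J1:2, J2:2, J3:2

Maximum worker degree is 3, achieved by: W2
Minimum job degree is 2, achieved by: J1, J2, J3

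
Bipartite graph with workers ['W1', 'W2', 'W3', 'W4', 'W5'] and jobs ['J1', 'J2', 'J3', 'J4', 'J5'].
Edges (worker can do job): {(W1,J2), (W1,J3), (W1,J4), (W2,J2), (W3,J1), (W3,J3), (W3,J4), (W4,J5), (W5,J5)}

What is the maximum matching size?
Maximum matching size = 4

Maximum matching: {(W1,J3), (W2,J2), (W3,J4), (W5,J5)}
Size: 4

This assigns 4 workers to 4 distinct jobs.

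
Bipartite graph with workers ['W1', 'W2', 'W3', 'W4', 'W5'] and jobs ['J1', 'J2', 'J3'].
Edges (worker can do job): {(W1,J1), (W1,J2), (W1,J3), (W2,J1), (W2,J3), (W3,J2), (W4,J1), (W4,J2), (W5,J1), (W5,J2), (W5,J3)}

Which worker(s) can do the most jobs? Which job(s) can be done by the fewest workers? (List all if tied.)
Most versatile: W1, W5 (3 jobs); Least covered: J3 (3 workers)

Worker degrees (jobs they can do): W1:3, W2:2, W3:1, W4:2, W5:3
Job degrees (workers who can do it): J1:4, J2:4, J3:3

Maximum worker degree is 3, achieved by: W1, W5
Minimum job degree is 3, achieved by: J3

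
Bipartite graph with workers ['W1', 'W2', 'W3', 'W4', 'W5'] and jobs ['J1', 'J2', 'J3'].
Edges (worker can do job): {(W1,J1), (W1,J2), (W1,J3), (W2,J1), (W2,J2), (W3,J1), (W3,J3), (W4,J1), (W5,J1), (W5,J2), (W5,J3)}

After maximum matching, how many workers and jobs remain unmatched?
Unmatched: 2 workers, 0 jobs

Maximum matching size: 3
Workers: 5 total, 3 matched, 2 unmatched
Jobs: 3 total, 3 matched, 0 unmatched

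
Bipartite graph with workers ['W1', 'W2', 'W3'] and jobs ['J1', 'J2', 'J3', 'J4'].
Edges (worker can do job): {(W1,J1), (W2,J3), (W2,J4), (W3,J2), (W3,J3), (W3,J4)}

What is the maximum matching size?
Maximum matching size = 3

Maximum matching: {(W1,J1), (W2,J3), (W3,J4)}
Size: 3

This assigns 3 workers to 3 distinct jobs.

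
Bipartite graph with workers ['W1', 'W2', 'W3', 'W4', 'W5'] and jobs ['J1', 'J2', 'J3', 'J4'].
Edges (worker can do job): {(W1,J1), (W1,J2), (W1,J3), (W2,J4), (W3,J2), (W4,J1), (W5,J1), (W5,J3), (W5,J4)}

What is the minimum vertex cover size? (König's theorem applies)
Minimum vertex cover size = 4

By König's theorem: in bipartite graphs,
min vertex cover = max matching = 4

Maximum matching has size 4, so minimum vertex cover also has size 4.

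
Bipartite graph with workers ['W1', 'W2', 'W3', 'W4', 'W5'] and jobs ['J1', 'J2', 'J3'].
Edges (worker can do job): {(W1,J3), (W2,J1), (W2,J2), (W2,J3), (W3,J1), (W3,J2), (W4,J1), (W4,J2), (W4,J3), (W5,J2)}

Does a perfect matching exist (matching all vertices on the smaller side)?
Yes, perfect matching exists (size 3)

Perfect matching: {(W2,J1), (W3,J2), (W4,J3)}
All 3 vertices on the smaller side are matched.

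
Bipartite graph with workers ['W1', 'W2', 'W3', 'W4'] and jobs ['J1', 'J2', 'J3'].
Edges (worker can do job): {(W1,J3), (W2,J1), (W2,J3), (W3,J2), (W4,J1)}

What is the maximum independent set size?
Maximum independent set = 4

By König's theorem:
- Min vertex cover = Max matching = 3
- Max independent set = Total vertices - Min vertex cover
- Max independent set = 7 - 3 = 4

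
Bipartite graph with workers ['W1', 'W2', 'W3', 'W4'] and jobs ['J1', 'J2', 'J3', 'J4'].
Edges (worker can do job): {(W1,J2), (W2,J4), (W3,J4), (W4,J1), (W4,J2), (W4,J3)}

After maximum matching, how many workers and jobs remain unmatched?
Unmatched: 1 workers, 1 jobs

Maximum matching size: 3
Workers: 4 total, 3 matched, 1 unmatched
Jobs: 4 total, 3 matched, 1 unmatched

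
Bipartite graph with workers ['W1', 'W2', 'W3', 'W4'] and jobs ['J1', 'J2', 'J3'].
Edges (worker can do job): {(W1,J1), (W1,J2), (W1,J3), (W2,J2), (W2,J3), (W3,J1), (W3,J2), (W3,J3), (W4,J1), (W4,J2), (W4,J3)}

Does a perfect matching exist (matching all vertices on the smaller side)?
Yes, perfect matching exists (size 3)

Perfect matching: {(W1,J2), (W3,J3), (W4,J1)}
All 3 vertices on the smaller side are matched.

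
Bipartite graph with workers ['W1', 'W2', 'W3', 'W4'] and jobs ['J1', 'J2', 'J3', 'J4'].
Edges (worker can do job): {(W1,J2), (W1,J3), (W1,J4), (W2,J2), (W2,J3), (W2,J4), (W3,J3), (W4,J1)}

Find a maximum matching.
Matching: {(W1,J4), (W2,J2), (W3,J3), (W4,J1)}

Maximum matching (size 4):
  W1 → J4
  W2 → J2
  W3 → J3
  W4 → J1

Each worker is assigned to at most one job, and each job to at most one worker.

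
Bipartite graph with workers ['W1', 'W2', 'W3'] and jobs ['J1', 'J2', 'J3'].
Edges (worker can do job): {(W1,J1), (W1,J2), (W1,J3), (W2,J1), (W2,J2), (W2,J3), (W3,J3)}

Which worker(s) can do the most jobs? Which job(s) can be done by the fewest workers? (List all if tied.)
Most versatile: W1, W2 (3 jobs); Least covered: J1, J2 (2 workers)

Worker degrees (jobs they can do): W1:3, W2:3, W3:1
Job degrees (workers who can do it): J1:2, J2:2, J3:3

Maximum worker degree is 3, achieved by: W1, W2
Minimum job degree is 2, achieved by: J1, J2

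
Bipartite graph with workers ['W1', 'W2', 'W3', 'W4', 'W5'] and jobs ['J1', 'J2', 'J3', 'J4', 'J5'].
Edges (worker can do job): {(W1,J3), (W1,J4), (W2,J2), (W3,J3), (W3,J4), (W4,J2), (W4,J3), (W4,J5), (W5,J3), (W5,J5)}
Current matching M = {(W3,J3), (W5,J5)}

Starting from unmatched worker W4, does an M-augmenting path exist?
Yes: W4 → J5 → W5 → J3 → W3 → J4

An M-augmenting path alternates non-matching / matching edges, starting and ending at unmatched vertices.
Path: W4 → J5 → W5 → J3 → W3 → J4
(J4 is unmatched in M, so the path is augmenting.)
Flipping edges along this path would increase |M| from 2 to 3.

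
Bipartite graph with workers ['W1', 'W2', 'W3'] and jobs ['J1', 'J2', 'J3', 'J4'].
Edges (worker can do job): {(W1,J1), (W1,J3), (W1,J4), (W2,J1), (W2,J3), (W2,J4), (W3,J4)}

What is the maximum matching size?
Maximum matching size = 3

Maximum matching: {(W1,J3), (W2,J1), (W3,J4)}
Size: 3

This assigns 3 workers to 3 distinct jobs.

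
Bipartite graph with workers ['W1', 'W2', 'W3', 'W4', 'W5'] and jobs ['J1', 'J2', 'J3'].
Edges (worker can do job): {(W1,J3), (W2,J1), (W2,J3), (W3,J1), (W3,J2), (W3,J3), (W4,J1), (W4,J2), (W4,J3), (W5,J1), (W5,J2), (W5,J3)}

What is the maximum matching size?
Maximum matching size = 3

Maximum matching: {(W3,J3), (W4,J1), (W5,J2)}
Size: 3

This assigns 3 workers to 3 distinct jobs.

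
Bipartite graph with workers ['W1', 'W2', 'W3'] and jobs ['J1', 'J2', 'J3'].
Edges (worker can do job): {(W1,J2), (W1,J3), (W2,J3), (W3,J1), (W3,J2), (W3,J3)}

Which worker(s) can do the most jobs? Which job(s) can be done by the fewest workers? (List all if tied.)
Most versatile: W3 (3 jobs); Least covered: J1 (1 workers)

Worker degrees (jobs they can do): W1:2, W2:1, W3:3
Job degrees (workers who can do it): J1:1, J2:2, J3:3

Maximum worker degree is 3, achieved by: W3
Minimum job degree is 1, achieved by: J1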